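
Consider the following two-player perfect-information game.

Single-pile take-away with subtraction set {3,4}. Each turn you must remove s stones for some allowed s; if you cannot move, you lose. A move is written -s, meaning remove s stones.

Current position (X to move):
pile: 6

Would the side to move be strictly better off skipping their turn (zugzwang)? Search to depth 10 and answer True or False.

[6] X move#1: -3:-1/3, -4:+1/2*
[2] end (terminal -1, O#2); searched 6 to 10
suppose X passes — search the same position with O to move:
pass> [6] O move#1: -3:-1/3, -4:+1/2*
pass> [2] end (terminal -1, X#2); searched 6 to 10
for X: play +1, pass -1

zugzwang(6, X) = False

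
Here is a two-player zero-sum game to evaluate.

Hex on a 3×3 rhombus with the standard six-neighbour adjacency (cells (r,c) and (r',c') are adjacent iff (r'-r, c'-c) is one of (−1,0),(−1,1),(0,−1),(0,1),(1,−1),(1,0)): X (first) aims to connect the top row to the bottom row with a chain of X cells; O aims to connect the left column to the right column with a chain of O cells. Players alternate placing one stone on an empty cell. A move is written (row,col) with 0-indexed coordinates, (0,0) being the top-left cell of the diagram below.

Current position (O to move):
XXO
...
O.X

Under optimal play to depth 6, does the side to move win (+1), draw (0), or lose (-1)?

ply 1, O at XXO/.../O.X | (1,0)=-1→XXO/O../O.X; (1,1)=+1→XXO/.O./O.X*; (1,2)=+1→XXO/..O/O.X; (2,1)=+1→XXO/.../OOX
ply 2: XXO/.O./O.X is terminal -1 (X); from XXO/.../O.X depth 6

value(XXO/.../O.X, O) = +1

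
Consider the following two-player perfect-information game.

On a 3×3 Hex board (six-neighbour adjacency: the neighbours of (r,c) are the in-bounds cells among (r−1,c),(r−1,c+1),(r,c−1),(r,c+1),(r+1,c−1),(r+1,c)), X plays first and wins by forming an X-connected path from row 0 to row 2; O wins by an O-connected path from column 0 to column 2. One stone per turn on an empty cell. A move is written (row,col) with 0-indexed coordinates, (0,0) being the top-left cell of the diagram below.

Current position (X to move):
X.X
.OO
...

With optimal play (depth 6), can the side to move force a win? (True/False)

ply 1, X at X.X/.OO/... | (0,1)=-1→XXX/.OO/...*; (1,0)=-1→X.X/XOO/...; (2,0)=-1→X.X/.OO/X..; (2,1)=-1→X.X/.OO/.X.; (2,2)=-1→X.X/.OO/..X
ply 2, O at XXX/.OO/... | (1,0)=+1→XXX/OOO/...*; (2,0)=+1→XXX/.OO/O..; (2,1)=+1→XXX/.OO/.O.; (2,2)=+1→XXX/.OO/..O
ply 3: XXX/OOO/... is terminal -1 (X); from X.X/.OO/... depth 6

X winning at [X.X/.OO/...]: False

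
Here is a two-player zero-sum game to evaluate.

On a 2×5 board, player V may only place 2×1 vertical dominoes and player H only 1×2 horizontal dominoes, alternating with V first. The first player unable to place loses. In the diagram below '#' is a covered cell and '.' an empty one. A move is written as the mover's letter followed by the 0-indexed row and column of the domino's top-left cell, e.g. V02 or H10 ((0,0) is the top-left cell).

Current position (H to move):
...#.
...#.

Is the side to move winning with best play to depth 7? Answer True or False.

H winning at [...#./...#.]: False

p1 H@[...#./...#.]: H00[##.#./...#.]-1* H01[.###./...#.]-1 H10[...#./##.#.]-1 H11[...#./.###.]-1
p2 V@[##.#./...#.]: V02[####./..##.]+1* V04[##.##/...##]-1
p3 H@[####./..##.]: H10[####./####.]-1*
p4 V@[####./####.]: V04[#####/#####]+1*
p5 H@[#####/#####] terminal -1; root [...#./...#.] d7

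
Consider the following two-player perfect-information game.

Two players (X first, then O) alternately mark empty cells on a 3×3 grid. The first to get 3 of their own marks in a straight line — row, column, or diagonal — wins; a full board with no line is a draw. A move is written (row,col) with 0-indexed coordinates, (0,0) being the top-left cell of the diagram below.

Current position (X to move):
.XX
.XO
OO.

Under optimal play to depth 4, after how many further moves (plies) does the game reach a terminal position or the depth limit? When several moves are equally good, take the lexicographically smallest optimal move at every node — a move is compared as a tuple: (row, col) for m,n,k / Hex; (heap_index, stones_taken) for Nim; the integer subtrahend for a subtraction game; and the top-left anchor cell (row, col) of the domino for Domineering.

PV length from [.XX/.XO/OO.]: 1 ply

ply 1, X at .XX/.XO/OO. | (0,0)=+1→XXX/.XO/OO.*; (1,0)=-1→.XX/XXO/OO.; (2,2)=+0→.XX/.XO/OOX
ply 2: XXX/.XO/OO. is terminal -1 (O); from .XX/.XO/OO. depth 4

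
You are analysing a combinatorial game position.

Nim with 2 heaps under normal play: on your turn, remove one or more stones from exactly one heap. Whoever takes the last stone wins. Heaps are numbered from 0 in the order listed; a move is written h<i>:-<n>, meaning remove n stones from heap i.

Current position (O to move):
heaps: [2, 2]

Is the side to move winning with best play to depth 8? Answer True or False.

ply 1, O at (2,2) | h0:-1=-1→(1,2)*; h0:-2=-1→(0,2); h1:-1=-1→(2,1); h1:-2=-1→(2,0)
ply 2, X at (1,2) | h0:-1=-1→(0,2); h1:-1=+1→(1,1)*; h1:-2=-1→(1,0)
ply 3, O at (1,1) | h0:-1=-1→(0,1)*; h1:-1=-1→(1,0)
ply 4, X at (0,1) | h1:-1=+1→(0,0)*
ply 5: (0,0) is terminal -1 (O); from (2,2) depth 8

O winning at [(2,2)]: False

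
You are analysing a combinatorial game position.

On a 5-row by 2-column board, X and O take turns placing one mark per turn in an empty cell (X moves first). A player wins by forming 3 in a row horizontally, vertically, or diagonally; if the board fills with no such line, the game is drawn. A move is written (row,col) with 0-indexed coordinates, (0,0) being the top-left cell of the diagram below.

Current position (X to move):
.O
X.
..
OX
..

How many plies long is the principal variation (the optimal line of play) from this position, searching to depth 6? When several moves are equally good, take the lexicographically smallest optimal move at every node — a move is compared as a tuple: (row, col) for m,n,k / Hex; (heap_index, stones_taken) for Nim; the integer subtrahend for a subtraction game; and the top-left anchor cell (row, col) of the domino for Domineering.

[.O/X./../OX/..] X move#1: (0,0):+0/XO/X./../OX/.., (1,1):+0/.O/XX/../OX/.., (2,0):+1/.O/X./X./OX/..*, (2,1):+1/.O/X./.X/OX/.., (4,0):+0/.O/X./../OX/X., (4,1):+0/.O/X./../OX/.X
[.O/X./X./OX/..] O move#2: (0,0):-1/OO/X./X./OX/..*, (1,1):-1/.O/XO/X./OX/.., (2,1):-1/.O/X./XO/OX/.., (4,0):-1/.O/X./X./OX/O., (4,1):-1/.O/X./X./OX/.O
[OO/X./X./OX/..] X move#3: (1,1):+0/OO/XX/X./OX/.., (2,1):+1/OO/X./XX/OX/..*, (4,0):+0/OO/X./X./OX/X., (4,1):+0/OO/X./X./OX/.X
[OO/X./XX/OX/..] O move#4: (1,1):-1/OO/XO/XX/OX/..*, (4,0):-1/OO/X./XX/OX/O., (4,1):-1/OO/X./XX/OX/.O
[OO/XO/XX/OX/..] X move#5: (4,0):+0/OO/XO/XX/OX/X., (4,1):+1/OO/XO/XX/OX/.X*
[OO/XO/XX/OX/.X] end (terminal -1, O#6); searched .O/X./../OX/.. to 6

PV length from [.O/X./../OX/..]: 5 plies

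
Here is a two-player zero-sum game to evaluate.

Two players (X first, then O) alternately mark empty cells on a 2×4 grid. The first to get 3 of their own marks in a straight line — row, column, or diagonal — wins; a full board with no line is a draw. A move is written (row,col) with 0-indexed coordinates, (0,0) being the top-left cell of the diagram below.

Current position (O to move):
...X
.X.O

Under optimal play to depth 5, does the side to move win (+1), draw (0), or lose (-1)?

[...X/.X.O] O move#1: (0,0):+0/O..X/.X.O*, (0,1):+0/.O.X/.X.O, (0,2):+0/..OX/.X.O, (1,0):+0/...X/OX.O, (1,2):+0/...X/.XOO
[O..X/.X.O] X move#2: (0,1):+0/OX.X/.X.O*, (0,2):+0/O.XX/.X.O, (1,0):+0/O..X/XX.O, (1,2):+0/O..X/.XXO
[OX.X/.X.O] O move#3: (0,2):+0/OXOX/.X.O*, (1,0):-1/OX.X/OX.O, (1,2):-1/OX.X/.XOO
[OXOX/.X.O] X move#4: (1,0):+0/OXOX/XX.O*, (1,2):+0/OXOX/.XXO
[OXOX/XX.O] O move#5: (1,2):+0/OXOX/XXOO*
[OXOX/XXOO] end (terminal +0, X#6); searched ...X/.X.O to 5

value(...X/.X.O, O) = 0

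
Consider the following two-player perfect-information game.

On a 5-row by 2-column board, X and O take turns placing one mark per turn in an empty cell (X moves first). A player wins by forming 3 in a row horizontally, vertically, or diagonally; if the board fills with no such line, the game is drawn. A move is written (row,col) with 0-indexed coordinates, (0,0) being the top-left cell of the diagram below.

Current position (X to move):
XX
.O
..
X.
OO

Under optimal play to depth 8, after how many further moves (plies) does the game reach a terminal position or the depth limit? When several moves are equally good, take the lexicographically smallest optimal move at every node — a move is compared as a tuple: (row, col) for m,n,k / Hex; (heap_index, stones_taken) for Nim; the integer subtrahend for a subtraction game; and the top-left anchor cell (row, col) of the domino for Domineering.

PV length from [XX/.O/../X./OO]: 4 plies

ply 1, X at XX/.O/../X./OO | (1,0)=+0→XX/XO/../X./OO*; (2,0)=+0→XX/.O/X./X./OO; (2,1)=+0→XX/.O/.X/X./OO; (3,1)=+0→XX/.O/../XX/OO
ply 2, O at XX/XO/../X./OO | (2,0)=+0→XX/XO/O./X./OO*; (2,1)=-1→XX/XO/.O/X./OO; (3,1)=-1→XX/XO/../XO/OO
ply 3, X at XX/XO/O./X./OO | (2,1)=+0→XX/XO/OX/X./OO*; (3,1)=+0→XX/XO/O./XX/OO
ply 4, O at XX/XO/OX/X./OO | (3,1)=+0→XX/XO/OX/XO/OO*
ply 5: XX/XO/OX/XO/OO is terminal +0 (X); from XX/.O/../X./OO depth 8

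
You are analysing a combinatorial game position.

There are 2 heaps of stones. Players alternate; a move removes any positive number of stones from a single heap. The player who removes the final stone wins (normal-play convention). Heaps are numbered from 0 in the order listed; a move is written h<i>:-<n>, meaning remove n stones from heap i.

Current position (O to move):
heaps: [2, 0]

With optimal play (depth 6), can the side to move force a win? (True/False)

p1 O@[(2,0)]: h0:-1[(1,0)]-1 h0:-2[(0,0)]+1*
p2 X@[(0,0)] terminal -1; root [(2,0)] d6

O winning at [(2,0)]: True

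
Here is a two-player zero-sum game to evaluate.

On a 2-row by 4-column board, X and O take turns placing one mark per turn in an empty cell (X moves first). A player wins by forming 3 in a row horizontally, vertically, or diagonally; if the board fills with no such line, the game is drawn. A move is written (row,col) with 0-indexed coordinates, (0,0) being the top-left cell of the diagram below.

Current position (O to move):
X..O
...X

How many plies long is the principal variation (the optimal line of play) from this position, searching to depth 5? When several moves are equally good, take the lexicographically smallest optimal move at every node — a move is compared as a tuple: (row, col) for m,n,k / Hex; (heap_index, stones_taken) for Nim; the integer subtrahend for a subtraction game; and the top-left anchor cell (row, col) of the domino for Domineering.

PV length from [X..O/...X]: 5 plies

[X..O/...X] O move#1: (0,1):+0/XO.O/...X*, (0,2):+0/X.OO/...X, (1,0):+0/X..O/O..X, (1,1):+0/X..O/.O.X, (1,2):+0/X..O/..OX
[XO.O/...X] X move#2: (0,2):+0/XOXO/...X*, (1,0):-1/XO.O/X..X, (1,1):-1/XO.O/.X.X, (1,2):-1/XO.O/..XX
[XOXO/...X] O move#3: (1,0):+0/XOXO/O..X*, (1,1):+0/XOXO/.O.X, (1,2):+0/XOXO/..OX
[XOXO/O..X] X move#4: (1,1):+0/XOXO/OX.X*, (1,2):+0/XOXO/O.XX
[XOXO/OX.X] O move#5: (1,2):+0/XOXO/OXOX*
[XOXO/OXOX] end (terminal +0, X#6); searched X..O/...X to 5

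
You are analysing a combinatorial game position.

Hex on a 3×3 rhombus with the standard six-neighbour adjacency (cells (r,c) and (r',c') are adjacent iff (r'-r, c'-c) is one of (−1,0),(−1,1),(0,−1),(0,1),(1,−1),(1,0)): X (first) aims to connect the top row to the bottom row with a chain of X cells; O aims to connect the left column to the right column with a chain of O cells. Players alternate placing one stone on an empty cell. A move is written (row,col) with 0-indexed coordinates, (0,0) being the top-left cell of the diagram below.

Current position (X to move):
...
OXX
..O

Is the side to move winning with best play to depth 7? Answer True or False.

X winning at [.../OXX/..O]: True

[.../OXX/..O] X move#1: (0,0):+1/X../OXX/..O*, (0,1):+1/.X./OXX/..O, (0,2):+1/..X/OXX/..O, (2,0):+1/.../OXX/X.O, (2,1):+1/.../OXX/.XO
[X../OXX/..O] O move#2: (0,1):-1/XO./OXX/..O*, (0,2):-1/X.O/OXX/..O, (2,0):-1/X../OXX/O.O, (2,1):-1/X../OXX/.OO
[XO./OXX/..O] X move#3: (0,2):+1/XOX/OXX/..O*, (2,0):-1/XO./OXX/X.O, (2,1):-1/XO./OXX/.XO
[XOX/OXX/..O] O move#4: (2,0):-1/XOX/OXX/O.O*, (2,1):-1/XOX/OXX/.OO
[XOX/OXX/O.O] X move#5: (2,1):+1/XOX/OXX/OXO*
[XOX/OXX/OXO] end (terminal -1, O#6); searched .../OXX/..O to 7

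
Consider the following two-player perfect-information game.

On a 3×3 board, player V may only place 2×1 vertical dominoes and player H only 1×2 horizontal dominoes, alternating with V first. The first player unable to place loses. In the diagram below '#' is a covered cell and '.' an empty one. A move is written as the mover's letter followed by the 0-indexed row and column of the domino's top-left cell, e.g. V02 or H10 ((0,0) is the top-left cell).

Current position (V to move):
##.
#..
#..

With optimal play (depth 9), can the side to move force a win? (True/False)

[##./#../#..] V move#1: V02:-1/###/#.#/#.., V11:+1/##./##./##.*, V12:+1/##./#.#/#.#
[##./##./##.] end (terminal -1, H#2); searched ##./#../#.. to 9

V winning at [##./#../#..]: True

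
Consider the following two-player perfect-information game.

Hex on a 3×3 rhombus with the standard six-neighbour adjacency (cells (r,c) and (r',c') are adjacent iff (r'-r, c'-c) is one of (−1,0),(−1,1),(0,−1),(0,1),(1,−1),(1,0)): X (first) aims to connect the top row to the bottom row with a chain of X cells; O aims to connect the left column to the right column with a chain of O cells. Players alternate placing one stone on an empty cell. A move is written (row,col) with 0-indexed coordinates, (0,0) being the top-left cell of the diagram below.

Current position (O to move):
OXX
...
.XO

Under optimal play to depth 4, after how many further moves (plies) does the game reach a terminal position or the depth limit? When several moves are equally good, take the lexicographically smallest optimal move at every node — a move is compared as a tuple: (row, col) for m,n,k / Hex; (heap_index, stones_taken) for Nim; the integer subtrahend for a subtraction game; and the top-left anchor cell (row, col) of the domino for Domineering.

ply 1, O at OXX/.../.XO | (1,0)=-1→OXX/O../.XO*; (1,1)=-1→OXX/.O./.XO; (1,2)=-1→OXX/..O/.XO; (2,0)=-1→OXX/.../OXO
ply 2, X at OXX/O../.XO | (1,1)=+1→OXX/OX./.XO*; (1,2)=+1→OXX/O.X/.XO; (2,0)=+1→OXX/O../XXO
ply 3: OXX/OX./.XO is terminal -1 (O); from OXX/.../.XO depth 4

PV length from [OXX/.../.XO]: 2 plies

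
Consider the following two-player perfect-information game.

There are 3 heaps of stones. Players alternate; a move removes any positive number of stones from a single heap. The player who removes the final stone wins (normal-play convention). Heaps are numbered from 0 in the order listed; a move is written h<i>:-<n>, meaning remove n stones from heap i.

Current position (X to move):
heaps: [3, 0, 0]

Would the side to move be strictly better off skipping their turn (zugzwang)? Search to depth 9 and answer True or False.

zugzwang((3,0,0), X) = False

p1 X@[(3,0,0)]: h0:-1[(2,0,0)]-1 h0:-2[(1,0,0)]-1 h0:-3[(0,0,0)]+1*
p2 O@[(0,0,0)] terminal -1; root [(3,0,0)] d9
if X skipped the turn, O would face:
~ p1 O@[(3,0,0)]: h0:-1[(2,0,0)]-1 h0:-2[(1,0,0)]-1 h0:-3[(0,0,0)]+1*
~ p2 X@[(0,0,0)] terminal -1; root [(3,0,0)] d9
compare (X): move=+1 vs pass=-1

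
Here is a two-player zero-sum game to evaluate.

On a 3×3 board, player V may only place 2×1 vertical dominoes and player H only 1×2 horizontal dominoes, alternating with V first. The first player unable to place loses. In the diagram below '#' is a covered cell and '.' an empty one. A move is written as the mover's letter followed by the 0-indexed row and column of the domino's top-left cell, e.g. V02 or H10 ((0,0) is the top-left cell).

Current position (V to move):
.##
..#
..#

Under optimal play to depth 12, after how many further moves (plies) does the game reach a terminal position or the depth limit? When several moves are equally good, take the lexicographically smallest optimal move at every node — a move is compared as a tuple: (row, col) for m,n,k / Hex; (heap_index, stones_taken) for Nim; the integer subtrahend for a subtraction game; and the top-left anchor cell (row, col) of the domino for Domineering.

[.##/..#/..#] V move#1: V00:-1/###/#.#/..#, V10:+1/.##/#.#/#.#*, V11:+1/.##/.##/.##
[.##/#.#/#.#] end (terminal -1, H#2); searched .##/..#/..# to 12

PV length from [.##/..#/..#]: 1 ply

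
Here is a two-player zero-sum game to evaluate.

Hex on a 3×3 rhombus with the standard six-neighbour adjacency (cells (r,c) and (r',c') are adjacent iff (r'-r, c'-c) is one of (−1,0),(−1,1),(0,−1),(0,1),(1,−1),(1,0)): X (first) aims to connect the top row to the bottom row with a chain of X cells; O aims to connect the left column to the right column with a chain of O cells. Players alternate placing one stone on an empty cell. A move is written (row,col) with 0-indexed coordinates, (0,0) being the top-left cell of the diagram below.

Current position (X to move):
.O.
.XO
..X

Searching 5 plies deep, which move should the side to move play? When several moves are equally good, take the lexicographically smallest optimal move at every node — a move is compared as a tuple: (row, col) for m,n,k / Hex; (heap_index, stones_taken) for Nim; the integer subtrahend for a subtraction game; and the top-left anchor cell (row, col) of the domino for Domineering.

ply 1, X at .O./.XO/..X | (0,0)=+1→XO./.XO/..X*; (0,2)=+1→.OX/.XO/..X; (1,0)=+1→.O./XXO/..X; (2,0)=-1→.O./.XO/X.X; (2,1)=-1→.O./.XO/.XX
ply 2, O at XO./.XO/..X | (0,2)=-1→XOO/.XO/..X*; (1,0)=-1→XO./OXO/..X; (2,0)=-1→XO./.XO/O.X; (2,1)=-1→XO./.XO/.OX
ply 3, X at XOO/.XO/..X | (1,0)=+1→XOO/XXO/..X*; (2,0)=-1→XOO/.XO/X.X; (2,1)=-1→XOO/.XO/.XX
ply 4, O at XOO/XXO/..X | (2,0)=-1→XOO/XXO/O.X*; (2,1)=-1→XOO/XXO/.OX
ply 5, X at XOO/XXO/O.X | (2,1)=+1→XOO/XXO/OXX*
ply 6: XOO/XXO/OXX is terminal -1 (O); from .O./.XO/..X depth 5

X's best at [.O./.XO/..X]: (0,0)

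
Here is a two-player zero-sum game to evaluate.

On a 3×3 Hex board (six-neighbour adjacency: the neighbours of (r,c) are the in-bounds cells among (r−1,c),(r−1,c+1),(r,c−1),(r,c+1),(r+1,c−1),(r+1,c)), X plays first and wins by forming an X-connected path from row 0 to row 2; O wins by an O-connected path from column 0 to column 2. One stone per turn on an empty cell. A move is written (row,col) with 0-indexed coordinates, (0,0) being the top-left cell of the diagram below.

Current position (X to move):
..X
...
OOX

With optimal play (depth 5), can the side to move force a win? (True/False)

X winning at [..X/.../OOX]: True

[..X/.../OOX] X move#1: (0,0):-1/X.X/.../OOX, (0,1):-1/.XX/.../OOX, (1,0):-1/..X/X../OOX, (1,1):-1/..X/.X./OOX, (1,2):+1/..X/..X/OOX*
[..X/..X/OOX] end (terminal -1, O#2); searched ..X/.../OOX to 5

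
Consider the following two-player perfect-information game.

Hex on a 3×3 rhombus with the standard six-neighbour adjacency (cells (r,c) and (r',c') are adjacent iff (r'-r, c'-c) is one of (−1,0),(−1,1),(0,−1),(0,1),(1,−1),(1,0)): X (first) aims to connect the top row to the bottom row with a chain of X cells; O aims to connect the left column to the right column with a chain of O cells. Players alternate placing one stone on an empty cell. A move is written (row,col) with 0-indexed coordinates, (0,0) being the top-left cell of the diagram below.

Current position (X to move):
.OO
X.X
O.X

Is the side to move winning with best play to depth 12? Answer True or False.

X winning at [.OO/X.X/O.X]: False

p1 X@[.OO/X.X/O.X]: (0,0)[XOO/X.X/O.X]-1* (1,1)[.OO/XXX/O.X]-1 (2,1)[.OO/X.X/OXX]-1
p2 O@[XOO/X.X/O.X]: (1,1)[XOO/XOX/O.X]+1* (2,1)[XOO/X.X/OOX]-1
p3 X@[XOO/XOX/O.X] terminal -1; root [.OO/X.X/O.X] d12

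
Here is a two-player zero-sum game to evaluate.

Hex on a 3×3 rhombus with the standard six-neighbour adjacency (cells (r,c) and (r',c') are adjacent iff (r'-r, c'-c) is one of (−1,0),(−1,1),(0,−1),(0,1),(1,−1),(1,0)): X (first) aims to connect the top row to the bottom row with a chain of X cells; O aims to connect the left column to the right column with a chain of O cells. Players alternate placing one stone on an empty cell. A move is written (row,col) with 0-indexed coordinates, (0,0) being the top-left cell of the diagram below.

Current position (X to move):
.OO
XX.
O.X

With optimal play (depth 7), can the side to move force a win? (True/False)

X winning at [.OO/XX./O.X]: True

ply 1, X at .OO/XX./O.X | (0,0)=+1→XOO/XX./O.X*; (1,2)=-1→.OO/XXX/O.X; (2,1)=-1→.OO/XX./OXX
ply 2, O at XOO/XX./O.X | (1,2)=-1→XOO/XXO/O.X*; (2,1)=-1→XOO/XX./OOX
ply 3, X at XOO/XXO/O.X | (2,1)=+1→XOO/XXO/OXX*
ply 4: XOO/XXO/OXX is terminal -1 (O); from .OO/XX./O.X depth 7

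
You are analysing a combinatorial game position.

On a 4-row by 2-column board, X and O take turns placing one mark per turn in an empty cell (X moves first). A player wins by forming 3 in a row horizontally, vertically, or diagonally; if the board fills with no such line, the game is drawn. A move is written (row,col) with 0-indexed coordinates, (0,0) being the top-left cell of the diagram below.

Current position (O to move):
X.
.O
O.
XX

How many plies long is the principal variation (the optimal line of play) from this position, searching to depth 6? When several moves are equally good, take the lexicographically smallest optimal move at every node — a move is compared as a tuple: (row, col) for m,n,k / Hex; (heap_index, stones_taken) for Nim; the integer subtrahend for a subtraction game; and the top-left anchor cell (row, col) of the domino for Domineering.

PV length from [X./.O/O./XX]: 3 plies

p1 O@[X./.O/O./XX]: (0,1)[XO/.O/O./XX]+0* (1,0)[X./OO/O./XX]+0 (2,1)[X./.O/OO/XX]+0
p2 X@[XO/.O/O./XX]: (1,0)[XO/XO/O./XX]-1 (2,1)[XO/.O/OX/XX]+0*
p3 O@[XO/.O/OX/XX]: (1,0)[XO/OO/OX/XX]+0*
p4 X@[XO/OO/OX/XX] terminal +0; root [X./.O/O./XX] d6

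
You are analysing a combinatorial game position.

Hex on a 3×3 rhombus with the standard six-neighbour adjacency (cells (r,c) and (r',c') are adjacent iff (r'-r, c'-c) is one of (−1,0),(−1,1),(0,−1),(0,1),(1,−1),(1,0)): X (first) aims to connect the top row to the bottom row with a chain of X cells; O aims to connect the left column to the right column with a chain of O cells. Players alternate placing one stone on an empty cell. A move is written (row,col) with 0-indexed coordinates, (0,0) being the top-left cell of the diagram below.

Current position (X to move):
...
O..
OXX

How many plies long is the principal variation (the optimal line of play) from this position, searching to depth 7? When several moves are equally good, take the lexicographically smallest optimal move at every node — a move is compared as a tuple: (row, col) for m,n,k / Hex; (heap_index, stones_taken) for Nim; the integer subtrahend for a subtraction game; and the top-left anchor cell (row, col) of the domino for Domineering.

[.../O../OXX] X move#1: (0,0):-1/X../O../OXX, (0,1):-1/.X./O../OXX, (0,2):+1/..X/O../OXX*, (1,1):+1/.../OX./OXX, (1,2):-1/.../O.X/OXX
[..X/O../OXX] O move#2: (0,0):-1/O.X/O../OXX*, (0,1):-1/.OX/O../OXX, (1,1):-1/..X/OO./OXX, (1,2):-1/..X/O.O/OXX
[O.X/O../OXX] X move#3: (0,1):+1/OXX/O../OXX*, (1,1):+1/O.X/OX./OXX, (1,2):+1/O.X/O.X/OXX
[OXX/O../OXX] O move#4: (1,1):-1/OXX/OO./OXX*, (1,2):-1/OXX/O.O/OXX
[OXX/OO./OXX] X move#5: (1,2):+1/OXX/OOX/OXX*
[OXX/OOX/OXX] end (terminal -1, O#6); searched .../O../OXX to 7

PV length from [.../O../OXX]: 5 plies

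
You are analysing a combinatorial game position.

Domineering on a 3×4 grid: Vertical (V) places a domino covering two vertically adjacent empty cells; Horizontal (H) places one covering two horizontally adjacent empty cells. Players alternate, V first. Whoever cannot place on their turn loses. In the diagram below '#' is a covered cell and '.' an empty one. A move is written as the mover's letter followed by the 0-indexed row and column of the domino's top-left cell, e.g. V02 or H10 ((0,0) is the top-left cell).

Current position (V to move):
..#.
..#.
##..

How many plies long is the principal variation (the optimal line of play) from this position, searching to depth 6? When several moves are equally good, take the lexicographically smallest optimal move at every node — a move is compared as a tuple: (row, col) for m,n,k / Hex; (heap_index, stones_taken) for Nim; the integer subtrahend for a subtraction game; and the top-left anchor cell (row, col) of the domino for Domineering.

p1 V@[..#./..#./##..]: V00[#.#./#.#./##..]+1* V01[.##./.##./##..]+1 V03[..##/..##/##..]-1 V13[..#./..##/##.#]-1
p2 H@[#.#./#.#./##..]: H22[#.#./#.#./####]-1*
p3 V@[#.#./#.#./####]: V01[###./###./####]+1* V03[#.##/#.##/####]+1
p4 H@[###./###./####] terminal -1; root [..#./..#./##..] d6

PV length from [..#./..#./##..]: 3 plies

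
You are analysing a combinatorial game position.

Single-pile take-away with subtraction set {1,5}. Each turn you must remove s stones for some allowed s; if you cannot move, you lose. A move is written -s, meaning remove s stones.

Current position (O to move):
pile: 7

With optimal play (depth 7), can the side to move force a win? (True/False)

[7] O move#1: -1:+1/6*, -5:+1/2
[6] X move#2: -1:-1/5*, -5:-1/1
[5] O move#3: -1:+1/4*, -5:+1/0
[4] X move#4: -1:-1/3*
[3] O move#5: -1:+1/2*
[2] X move#6: -1:-1/1*
[1] O move#7: -1:+1/0*
[0] end (terminal -1, X#8); searched 7 to 7

O winning at [7]: True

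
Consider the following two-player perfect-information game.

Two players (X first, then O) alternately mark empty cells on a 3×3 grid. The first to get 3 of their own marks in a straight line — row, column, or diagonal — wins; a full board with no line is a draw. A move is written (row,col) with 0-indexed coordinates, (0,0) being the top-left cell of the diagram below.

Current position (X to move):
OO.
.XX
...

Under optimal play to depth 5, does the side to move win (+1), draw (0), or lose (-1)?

value(OO./.XX/..., X) = +1

ply 1, X at OO./.XX/... | (0,2)=+1→OOX/.XX/...*; (1,0)=+1→OO./XXX/...; (2,0)=-1→OO./.XX/X..; (2,1)=-1→OO./.XX/.X.; (2,2)=-1→OO./.XX/..X
ply 2, O at OOX/.XX/... | (1,0)=-1→OOX/OXX/...*; (2,0)=-1→OOX/.XX/O..; (2,1)=-1→OOX/.XX/.O.; (2,2)=-1→OOX/.XX/..O
ply 3, X at OOX/OXX/... | (2,0)=+1→OOX/OXX/X..*; (2,1)=-1→OOX/OXX/.X.; (2,2)=+1→OOX/OXX/..X
ply 4: OOX/OXX/X.. is terminal -1 (O); from OO./.XX/... depth 5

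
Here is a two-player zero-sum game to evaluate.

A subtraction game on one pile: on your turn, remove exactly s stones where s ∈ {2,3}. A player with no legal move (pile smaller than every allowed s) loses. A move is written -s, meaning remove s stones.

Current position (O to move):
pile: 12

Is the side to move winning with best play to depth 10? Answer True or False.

[12] O move#1: -2:+1/10*, -3:-1/9
[10] X move#2: -2:-1/8*, -3:-1/7
[8] O move#3: -2:+1/6*, -3:+1/5
[6] X move#4: -2:-1/4*, -3:-1/3
[4] O move#5: -2:-1/2, -3:+1/1*
[1] end (terminal -1, X#6); searched 12 to 10

O winning at [12]: True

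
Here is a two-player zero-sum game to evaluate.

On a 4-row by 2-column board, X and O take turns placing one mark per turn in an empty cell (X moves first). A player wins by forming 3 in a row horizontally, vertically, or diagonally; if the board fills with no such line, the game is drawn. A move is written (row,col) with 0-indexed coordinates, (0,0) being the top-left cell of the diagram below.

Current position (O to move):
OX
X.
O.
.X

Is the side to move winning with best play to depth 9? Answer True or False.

p1 O@[OX/X./O./.X]: (1,1)[OX/XO/O./.X]+0* (2,1)[OX/X./OO/.X]+0 (3,0)[OX/X./O./OX]+0
p2 X@[OX/XO/O./.X]: (2,1)[OX/XO/OX/.X]+0* (3,0)[OX/XO/O./XX]+0
p3 O@[OX/XO/OX/.X]: (3,0)[OX/XO/OX/OX]+0*
p4 X@[OX/XO/OX/OX] terminal +0; root [OX/X./O./.X] d9

O winning at [OX/X./O./.X]: False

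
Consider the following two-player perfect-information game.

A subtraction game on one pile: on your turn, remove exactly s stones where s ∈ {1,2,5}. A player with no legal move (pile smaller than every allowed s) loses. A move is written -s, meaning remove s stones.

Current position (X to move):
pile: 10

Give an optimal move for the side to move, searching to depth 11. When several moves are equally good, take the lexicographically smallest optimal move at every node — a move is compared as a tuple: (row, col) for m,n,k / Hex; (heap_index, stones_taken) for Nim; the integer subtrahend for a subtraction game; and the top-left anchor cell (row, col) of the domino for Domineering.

[10] X move#1: -1:+1/9*, -2:-1/8, -5:-1/5
[9] O move#2: -1:-1/8*, -2:-1/7, -5:-1/4
[8] X move#3: -1:-1/7, -2:+1/6*, -5:+1/3
[6] O move#4: -1:-1/5*, -2:-1/4, -5:-1/1
[5] X move#5: -1:-1/4, -2:+1/3*, -5:+1/0
[3] O move#6: -1:-1/2*, -2:-1/1
[2] X move#7: -1:-1/1, -2:+1/0*
[0] end (terminal -1, O#8); searched 10 to 11

X's best at [10]: -1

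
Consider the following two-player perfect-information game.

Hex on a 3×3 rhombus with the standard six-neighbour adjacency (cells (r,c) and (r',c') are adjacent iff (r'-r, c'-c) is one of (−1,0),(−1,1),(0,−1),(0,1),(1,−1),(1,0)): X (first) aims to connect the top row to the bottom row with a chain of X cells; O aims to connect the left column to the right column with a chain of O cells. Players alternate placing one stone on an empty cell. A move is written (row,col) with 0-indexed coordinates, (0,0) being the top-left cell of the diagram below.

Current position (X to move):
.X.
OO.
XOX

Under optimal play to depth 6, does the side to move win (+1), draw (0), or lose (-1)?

value(.X./OO./XOX, X) = -1

ply 1, X at .X./OO./XOX | (0,0)=-1→XX./OO./XOX*; (0,2)=-1→.XX/OO./XOX; (1,2)=-1→.X./OOX/XOX
ply 2, O at XX./OO./XOX | (0,2)=+1→XXO/OO./XOX*; (1,2)=+1→XX./OOO/XOX
ply 3: XXO/OO./XOX is terminal -1 (X); from .X./OO./XOX depth 6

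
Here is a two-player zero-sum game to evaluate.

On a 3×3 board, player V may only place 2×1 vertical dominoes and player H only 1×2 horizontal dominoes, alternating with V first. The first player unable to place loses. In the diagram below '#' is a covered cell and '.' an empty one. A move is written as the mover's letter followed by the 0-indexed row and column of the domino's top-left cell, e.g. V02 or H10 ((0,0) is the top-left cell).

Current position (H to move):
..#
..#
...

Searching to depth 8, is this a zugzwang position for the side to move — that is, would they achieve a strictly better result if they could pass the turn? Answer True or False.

zugzwang(..#/..#/..., H) = False

[..#/..#/...] H move#1: H00:-1/###/..#/..., H10:+1/..#/###/...*, H20:-1/..#/..#/##., H21:-1/..#/..#/.##
[..#/###/...] end (terminal -1, V#2); searched ..#/..#/... to 8
pass branch (V moves first from the same position):
  | [..#/..#/...] V move#1: V00:+1/#.#/#.#/...*, V01:+1/.##/.##/..., V10:+1/..#/#.#/#.., V11:+1/..#/.##/.#.
  | [#.#/#.#/...] H move#2: H20:-1/#.#/#.#/##.*, H21:-1/#.#/#.#/.##
  | [#.#/#.#/##.] V move#3: V01:+1/###/###/##.*
  | [###/###/##.] end (terminal -1, H#4); searched ..#/..#/... to 8
H moving scores +1; H passing scores -1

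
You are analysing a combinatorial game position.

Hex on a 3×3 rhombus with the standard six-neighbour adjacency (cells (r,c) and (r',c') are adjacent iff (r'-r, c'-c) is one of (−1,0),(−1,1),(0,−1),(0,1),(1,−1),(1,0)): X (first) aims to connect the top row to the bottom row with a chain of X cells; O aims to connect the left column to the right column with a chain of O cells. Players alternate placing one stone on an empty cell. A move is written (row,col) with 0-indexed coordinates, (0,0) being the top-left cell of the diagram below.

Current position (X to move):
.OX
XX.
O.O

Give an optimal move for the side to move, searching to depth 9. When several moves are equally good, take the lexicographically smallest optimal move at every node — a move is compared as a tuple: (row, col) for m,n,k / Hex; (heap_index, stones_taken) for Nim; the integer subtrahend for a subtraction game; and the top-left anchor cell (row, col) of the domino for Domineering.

X's best at [.OX/XX./O.O]: (2,1)

ply 1, X at .OX/XX./O.O | (0,0)=-1→XOX/XX./O.O; (1,2)=-1→.OX/XXX/O.O; (2,1)=+1→.OX/XX./OXO*
ply 2: .OX/XX./OXO is terminal -1 (O); from .OX/XX./O.O depth 9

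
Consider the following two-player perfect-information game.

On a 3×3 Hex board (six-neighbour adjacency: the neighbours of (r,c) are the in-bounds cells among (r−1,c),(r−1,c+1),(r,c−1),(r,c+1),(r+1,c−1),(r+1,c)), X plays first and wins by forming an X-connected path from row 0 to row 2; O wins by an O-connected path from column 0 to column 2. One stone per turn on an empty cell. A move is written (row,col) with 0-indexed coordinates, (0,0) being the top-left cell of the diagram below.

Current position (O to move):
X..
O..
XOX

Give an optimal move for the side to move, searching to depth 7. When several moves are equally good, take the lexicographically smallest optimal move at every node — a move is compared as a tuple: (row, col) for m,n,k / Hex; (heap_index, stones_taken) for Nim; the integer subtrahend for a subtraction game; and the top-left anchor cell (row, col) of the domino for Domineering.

O's best at [X../O../XOX]: (0,2)

[X../O../XOX] O move#1: (0,1):-1/XO./O../XOX, (0,2):+1/X.O/O../XOX*, (1,1):+1/X../OO./XOX, (1,2):-1/X../O.O/XOX
[X.O/O../XOX] X move#2: (0,1):-1/XXO/O../XOX*, (1,1):-1/X.O/OX./XOX, (1,2):-1/X.O/O.X/XOX
[XXO/O../XOX] O move#3: (1,1):+1/XXO/OO./XOX*, (1,2):-1/XXO/O.O/XOX
[XXO/OO./XOX] end (terminal -1, X#4); searched X../O../XOX to 7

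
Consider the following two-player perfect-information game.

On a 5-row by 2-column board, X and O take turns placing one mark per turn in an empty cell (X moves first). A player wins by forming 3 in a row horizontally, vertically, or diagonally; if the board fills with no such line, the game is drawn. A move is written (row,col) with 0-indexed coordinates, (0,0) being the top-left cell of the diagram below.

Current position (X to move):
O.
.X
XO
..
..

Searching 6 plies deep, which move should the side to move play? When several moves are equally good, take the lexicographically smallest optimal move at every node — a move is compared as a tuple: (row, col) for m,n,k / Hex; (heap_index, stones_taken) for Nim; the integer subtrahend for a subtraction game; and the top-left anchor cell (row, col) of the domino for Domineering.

X's best at [O./.X/XO/../..]: (3,0)

[O./.X/XO/../..] X move#1: (0,1):+0/OX/.X/XO/../.., (1,0):+0/O./XX/XO/../.., (3,0):+1/O./.X/XO/X./..*, (3,1):+0/O./.X/XO/.X/.., (4,0):+0/O./.X/XO/../X., (4,1):+0/O./.X/XO/../.X
[O./.X/XO/X./..] O move#2: (0,1):-1/OO/.X/XO/X./..*, (1,0):-1/O./OX/XO/X./.., (3,1):-1/O./.X/XO/XO/.., (4,0):-1/O./.X/XO/X./O., (4,1):-1/O./.X/XO/X./.O
[OO/.X/XO/X./..] X move#3: (1,0):+1/OO/XX/XO/X./..*, (3,1):+1/OO/.X/XO/XX/.., (4,0):+1/OO/.X/XO/X./X., (4,1):+1/OO/.X/XO/X./.X
[OO/XX/XO/X./..] end (terminal -1, O#4); searched O./.X/XO/../.. to 6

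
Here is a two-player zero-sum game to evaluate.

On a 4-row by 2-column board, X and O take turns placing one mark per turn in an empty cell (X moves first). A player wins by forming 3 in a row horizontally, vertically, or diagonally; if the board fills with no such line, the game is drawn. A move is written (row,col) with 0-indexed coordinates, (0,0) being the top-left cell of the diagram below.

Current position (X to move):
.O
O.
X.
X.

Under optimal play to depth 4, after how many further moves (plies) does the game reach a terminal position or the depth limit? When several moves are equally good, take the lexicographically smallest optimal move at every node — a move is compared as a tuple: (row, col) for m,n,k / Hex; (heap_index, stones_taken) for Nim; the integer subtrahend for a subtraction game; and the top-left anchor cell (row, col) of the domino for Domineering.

PV length from [.O/O./X./X.]: 4 plies

ply 1, X at .O/O./X./X. | (0,0)=+0→XO/O./X./X.*; (1,1)=+0→.O/OX/X./X.; (2,1)=+0→.O/O./XX/X.; (3,1)=+0→.O/O./X./XX
ply 2, O at XO/O./X./X. | (1,1)=+0→XO/OO/X./X.*; (2,1)=+0→XO/O./XO/X.; (3,1)=+0→XO/O./X./XO
ply 3, X at XO/OO/X./X. | (2,1)=+0→XO/OO/XX/X.*; (3,1)=-1→XO/OO/X./XX
ply 4, O at XO/OO/XX/X. | (3,1)=+0→XO/OO/XX/XO*
ply 5: XO/OO/XX/XO is terminal +0 (X); from .O/O./X./X. depth 4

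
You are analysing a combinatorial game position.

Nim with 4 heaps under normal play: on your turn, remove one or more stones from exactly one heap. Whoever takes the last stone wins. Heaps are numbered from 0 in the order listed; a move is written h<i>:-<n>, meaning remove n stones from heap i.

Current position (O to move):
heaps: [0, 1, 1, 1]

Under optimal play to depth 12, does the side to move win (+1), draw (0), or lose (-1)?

ply 1, O at (0,1,1,1) | h1:-1=+1→(0,0,1,1)*; h2:-1=+1→(0,1,0,1); h3:-1=+1→(0,1,1,0)
ply 2, X at (0,0,1,1) | h2:-1=-1→(0,0,0,1)*; h3:-1=-1→(0,0,1,0)
ply 3, O at (0,0,0,1) | h3:-1=+1→(0,0,0,0)*
ply 4: (0,0,0,0) is terminal -1 (X); from (0,1,1,1) depth 12

value((0,1,1,1), O) = +1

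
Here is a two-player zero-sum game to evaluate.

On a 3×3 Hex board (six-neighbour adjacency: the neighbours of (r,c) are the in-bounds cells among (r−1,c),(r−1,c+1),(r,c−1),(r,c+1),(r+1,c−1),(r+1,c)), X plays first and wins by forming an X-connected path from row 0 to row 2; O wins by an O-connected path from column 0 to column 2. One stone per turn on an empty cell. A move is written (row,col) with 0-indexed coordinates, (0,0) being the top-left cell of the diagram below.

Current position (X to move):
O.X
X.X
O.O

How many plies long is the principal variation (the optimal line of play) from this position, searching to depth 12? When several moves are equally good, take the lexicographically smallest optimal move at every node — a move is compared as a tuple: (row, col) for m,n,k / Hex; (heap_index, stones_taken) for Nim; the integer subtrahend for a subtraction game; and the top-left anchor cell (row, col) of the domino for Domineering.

[O.X/X.X/O.O] X move#1: (0,1):-1/OXX/X.X/O.O, (1,1):-1/O.X/XXX/O.O, (2,1):+1/O.X/X.X/OXO*
[O.X/X.X/OXO] end (terminal -1, O#2); searched O.X/X.X/O.O to 12

PV length from [O.X/X.X/O.O]: 1 ply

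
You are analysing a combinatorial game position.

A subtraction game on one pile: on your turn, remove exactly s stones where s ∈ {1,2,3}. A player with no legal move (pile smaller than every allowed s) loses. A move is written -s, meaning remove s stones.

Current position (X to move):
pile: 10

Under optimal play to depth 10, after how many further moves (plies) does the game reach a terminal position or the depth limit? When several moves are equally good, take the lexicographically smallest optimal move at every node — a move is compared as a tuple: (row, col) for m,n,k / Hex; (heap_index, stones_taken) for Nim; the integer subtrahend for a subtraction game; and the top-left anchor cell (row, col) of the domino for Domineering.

PV length from [10]: 5 plies

[10] X move#1: -1:-1/9, -2:+1/8*, -3:-1/7
[8] O move#2: -1:-1/7*, -2:-1/6, -3:-1/5
[7] X move#3: -1:-1/6, -2:-1/5, -3:+1/4*
[4] O move#4: -1:-1/3*, -2:-1/2, -3:-1/1
[3] X move#5: -1:-1/2, -2:-1/1, -3:+1/0*
[0] end (terminal -1, O#6); searched 10 to 10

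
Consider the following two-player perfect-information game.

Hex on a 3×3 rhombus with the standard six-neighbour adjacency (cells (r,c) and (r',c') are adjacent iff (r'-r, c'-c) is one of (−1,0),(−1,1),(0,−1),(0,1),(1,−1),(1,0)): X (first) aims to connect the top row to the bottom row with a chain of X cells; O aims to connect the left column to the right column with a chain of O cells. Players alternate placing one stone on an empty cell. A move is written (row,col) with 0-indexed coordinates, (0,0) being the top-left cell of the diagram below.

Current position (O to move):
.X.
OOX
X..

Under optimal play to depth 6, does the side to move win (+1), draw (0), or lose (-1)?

value(.X./OOX/X.., O) = +1

p1 O@[.X./OOX/X..]: (0,0)[OX./OOX/X..]-1 (0,2)[.XO/OOX/X..]+1* (2,1)[.X./OOX/XO.]+1 (2,2)[.X./OOX/X.O]+1
p2 X@[.XO/OOX/X..] terminal -1; root [.X./OOX/X..] d6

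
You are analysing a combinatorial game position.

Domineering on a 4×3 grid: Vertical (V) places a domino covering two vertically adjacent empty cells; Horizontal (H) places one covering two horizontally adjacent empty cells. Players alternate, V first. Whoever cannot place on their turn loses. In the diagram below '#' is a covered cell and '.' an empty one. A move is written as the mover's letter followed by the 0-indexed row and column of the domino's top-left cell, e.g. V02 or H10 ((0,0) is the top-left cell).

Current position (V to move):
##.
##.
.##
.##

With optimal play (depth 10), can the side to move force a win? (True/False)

[##./##./.##/.##] V move#1: V02:+1/###/###/.##/.##*, V20:+1/##./##./###/###
[###/###/.##/.##] end (terminal -1, H#2); searched ##./##./.##/.## to 10

V winning at [##./##./.##/.##]: True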